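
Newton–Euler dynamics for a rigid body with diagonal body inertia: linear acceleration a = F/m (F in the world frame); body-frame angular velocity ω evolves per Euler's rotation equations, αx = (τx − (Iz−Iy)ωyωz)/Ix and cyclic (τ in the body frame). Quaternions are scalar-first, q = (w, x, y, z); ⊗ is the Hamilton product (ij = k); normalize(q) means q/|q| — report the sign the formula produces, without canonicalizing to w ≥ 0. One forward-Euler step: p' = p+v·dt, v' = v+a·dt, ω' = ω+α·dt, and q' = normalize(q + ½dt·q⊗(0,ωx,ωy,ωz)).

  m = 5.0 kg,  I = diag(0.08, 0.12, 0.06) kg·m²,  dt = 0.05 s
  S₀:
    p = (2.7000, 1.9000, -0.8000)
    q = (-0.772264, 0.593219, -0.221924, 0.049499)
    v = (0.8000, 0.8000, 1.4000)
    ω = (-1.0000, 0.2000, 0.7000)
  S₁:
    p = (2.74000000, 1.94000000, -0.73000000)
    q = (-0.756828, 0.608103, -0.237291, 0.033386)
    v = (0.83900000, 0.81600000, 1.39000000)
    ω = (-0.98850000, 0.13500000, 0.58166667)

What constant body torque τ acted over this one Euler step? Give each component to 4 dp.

Δω = ω₁−ω₀ = (0.01150000, -0.06500000, -0.11833333)
ω₀×(Iω₀) = (-0.0084, -0.0140, -0.0080)
applied torque τ = (0.0100, -0.1700, -0.1500)

τ = (0.0100, -0.1700, -0.1500)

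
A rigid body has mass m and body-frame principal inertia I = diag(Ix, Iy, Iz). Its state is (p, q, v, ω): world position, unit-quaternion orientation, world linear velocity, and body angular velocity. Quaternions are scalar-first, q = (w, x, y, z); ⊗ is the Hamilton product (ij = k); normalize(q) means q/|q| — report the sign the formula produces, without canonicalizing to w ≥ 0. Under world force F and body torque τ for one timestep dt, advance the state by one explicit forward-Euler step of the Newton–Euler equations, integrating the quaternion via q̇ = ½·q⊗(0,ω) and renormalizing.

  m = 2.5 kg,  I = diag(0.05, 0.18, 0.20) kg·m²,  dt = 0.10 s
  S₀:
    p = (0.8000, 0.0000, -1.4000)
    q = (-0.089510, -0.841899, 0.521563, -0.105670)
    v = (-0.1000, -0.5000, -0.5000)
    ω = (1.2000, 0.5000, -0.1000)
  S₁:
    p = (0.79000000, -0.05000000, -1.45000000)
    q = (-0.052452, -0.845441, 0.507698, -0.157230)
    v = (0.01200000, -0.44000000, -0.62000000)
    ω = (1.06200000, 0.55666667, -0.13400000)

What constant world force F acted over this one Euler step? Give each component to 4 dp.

F = (2.8000, 1.5000, -3.0000)

v₁ − v₀ = (0.11200000, 0.06000000, -0.12000000)
m·(v₁−v₀)/dt = (2.8000, 1.5000, -3.0000)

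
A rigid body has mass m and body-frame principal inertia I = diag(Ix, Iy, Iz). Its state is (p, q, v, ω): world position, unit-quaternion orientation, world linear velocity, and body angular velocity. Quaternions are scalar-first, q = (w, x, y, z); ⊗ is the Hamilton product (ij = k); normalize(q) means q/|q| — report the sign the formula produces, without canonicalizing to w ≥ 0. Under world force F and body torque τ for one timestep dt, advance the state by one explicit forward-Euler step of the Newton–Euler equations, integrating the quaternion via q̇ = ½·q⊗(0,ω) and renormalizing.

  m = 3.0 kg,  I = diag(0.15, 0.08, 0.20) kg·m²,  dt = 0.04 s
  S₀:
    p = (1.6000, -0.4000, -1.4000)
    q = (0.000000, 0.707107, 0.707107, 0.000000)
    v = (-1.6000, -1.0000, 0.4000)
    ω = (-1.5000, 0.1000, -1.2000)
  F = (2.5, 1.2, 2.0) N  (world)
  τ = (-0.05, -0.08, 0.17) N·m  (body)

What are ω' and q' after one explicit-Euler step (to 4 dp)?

(τ − ω×Iω)/I = (-0.2373, 0.1250, 0.7975)
ω + α·dt = (-1.5095, 0.1050, -1.1681)
2q̇ = q⊗(0,ω) = (0.9899498, -0.8485284, 0.8485284, 1.1313712)
q' = normalize(q + ½dt·q⊗(0,ω)) = (0.0198, 0.6896, 0.7235, 0.0226)

ω' = (-1.5095, 0.1050, -1.1681)
q' = (0.0198, 0.6896, 0.7235, 0.0226)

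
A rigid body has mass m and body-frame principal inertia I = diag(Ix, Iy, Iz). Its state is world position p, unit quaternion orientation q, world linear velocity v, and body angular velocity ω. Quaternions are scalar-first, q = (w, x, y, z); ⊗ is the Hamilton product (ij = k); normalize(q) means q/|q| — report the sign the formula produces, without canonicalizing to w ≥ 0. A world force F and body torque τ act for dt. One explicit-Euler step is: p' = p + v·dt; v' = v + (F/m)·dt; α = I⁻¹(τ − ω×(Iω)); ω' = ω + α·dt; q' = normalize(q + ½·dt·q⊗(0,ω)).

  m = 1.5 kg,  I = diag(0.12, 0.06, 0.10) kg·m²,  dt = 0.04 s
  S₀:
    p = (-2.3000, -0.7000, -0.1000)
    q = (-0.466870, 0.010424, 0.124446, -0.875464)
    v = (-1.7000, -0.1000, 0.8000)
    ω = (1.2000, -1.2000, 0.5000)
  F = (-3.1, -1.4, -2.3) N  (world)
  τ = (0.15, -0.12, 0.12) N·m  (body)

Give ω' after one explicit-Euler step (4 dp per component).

ω' = (1.2580, -1.2880, 0.5134)

gyro term ω×Iω = (-0.0240, 0.0120, 0.0864)
(τ − ω×Iω)/I = (1.4500, -2.2000, 0.3360)
ω' = ω + α·dt = (1.2580, -1.2880, 0.5134)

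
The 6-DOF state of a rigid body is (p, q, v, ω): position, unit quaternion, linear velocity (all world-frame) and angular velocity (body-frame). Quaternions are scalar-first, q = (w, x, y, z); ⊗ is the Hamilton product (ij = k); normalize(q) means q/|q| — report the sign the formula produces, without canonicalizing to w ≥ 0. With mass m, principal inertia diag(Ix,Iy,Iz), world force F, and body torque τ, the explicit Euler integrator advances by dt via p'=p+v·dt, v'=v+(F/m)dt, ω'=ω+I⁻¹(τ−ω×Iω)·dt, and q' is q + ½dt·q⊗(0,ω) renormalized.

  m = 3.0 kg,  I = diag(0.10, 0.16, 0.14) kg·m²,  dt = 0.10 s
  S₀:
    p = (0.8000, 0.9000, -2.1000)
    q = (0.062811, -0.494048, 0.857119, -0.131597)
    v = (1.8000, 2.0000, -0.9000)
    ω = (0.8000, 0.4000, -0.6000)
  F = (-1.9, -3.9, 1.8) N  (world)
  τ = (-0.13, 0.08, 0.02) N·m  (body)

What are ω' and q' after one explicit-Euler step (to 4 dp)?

(τ − ω×Iω)/I = (-1.3480, 0.3800, 0.0057)
new body rate ω' = (0.6652, 0.4380, -0.5994)
Hamilton product q⊗(0,ω) = (-0.0265674, -0.4113838, -0.3765820, -0.9210010)
q' = normalize(q + ½dt·q⊗(0,ω)) = (0.0614, -0.5139, 0.8371, -0.1774)

ω' = (0.6652, 0.4380, -0.5994)
q' = (0.0614, -0.5139, 0.8371, -0.1774)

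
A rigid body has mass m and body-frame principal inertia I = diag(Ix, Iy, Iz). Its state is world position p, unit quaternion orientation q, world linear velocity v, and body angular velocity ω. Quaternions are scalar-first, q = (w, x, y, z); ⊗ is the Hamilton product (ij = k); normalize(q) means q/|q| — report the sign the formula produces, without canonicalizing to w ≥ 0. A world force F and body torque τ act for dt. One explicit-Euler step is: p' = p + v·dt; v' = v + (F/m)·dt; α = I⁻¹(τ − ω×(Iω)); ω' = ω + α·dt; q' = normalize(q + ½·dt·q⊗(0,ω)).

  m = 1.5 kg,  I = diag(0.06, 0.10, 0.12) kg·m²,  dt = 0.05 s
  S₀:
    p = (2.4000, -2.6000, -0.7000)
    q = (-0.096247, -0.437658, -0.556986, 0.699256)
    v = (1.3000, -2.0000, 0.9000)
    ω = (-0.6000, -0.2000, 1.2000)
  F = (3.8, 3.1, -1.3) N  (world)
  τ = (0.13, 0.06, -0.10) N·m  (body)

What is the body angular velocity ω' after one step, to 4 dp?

ω×(Iω) gyroscopic = (-0.0048, 0.0432, 0.0048)
angular accel α = (2.2467, 0.1680, -0.8733)
ω + α·dt = (-0.4877, -0.1916, 1.1563)

ω' = (-0.4877, -0.1916, 1.1563)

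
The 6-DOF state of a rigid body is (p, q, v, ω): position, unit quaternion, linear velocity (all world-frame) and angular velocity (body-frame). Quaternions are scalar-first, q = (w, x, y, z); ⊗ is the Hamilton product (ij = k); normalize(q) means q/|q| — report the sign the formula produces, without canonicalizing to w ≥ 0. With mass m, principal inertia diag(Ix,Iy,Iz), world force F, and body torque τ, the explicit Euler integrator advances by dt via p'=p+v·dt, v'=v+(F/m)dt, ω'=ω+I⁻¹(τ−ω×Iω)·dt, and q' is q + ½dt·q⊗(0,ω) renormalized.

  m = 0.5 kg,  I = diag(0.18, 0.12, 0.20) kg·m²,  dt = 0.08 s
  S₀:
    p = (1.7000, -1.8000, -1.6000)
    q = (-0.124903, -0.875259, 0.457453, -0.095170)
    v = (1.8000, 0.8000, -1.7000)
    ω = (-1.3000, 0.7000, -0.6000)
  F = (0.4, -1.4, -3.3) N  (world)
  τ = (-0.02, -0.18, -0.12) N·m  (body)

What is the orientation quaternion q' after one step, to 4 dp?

q' = (-0.1851, -0.8753, 0.4370, -0.0927)

Hamilton product q⊗(0,ω) = (-1.5151558, -0.0454789, -0.4888665, 0.0569494)
q' = normalize(q + ½dt·q⊗(0,ω)) = (-0.1851, -0.8753, 0.4370, -0.0927)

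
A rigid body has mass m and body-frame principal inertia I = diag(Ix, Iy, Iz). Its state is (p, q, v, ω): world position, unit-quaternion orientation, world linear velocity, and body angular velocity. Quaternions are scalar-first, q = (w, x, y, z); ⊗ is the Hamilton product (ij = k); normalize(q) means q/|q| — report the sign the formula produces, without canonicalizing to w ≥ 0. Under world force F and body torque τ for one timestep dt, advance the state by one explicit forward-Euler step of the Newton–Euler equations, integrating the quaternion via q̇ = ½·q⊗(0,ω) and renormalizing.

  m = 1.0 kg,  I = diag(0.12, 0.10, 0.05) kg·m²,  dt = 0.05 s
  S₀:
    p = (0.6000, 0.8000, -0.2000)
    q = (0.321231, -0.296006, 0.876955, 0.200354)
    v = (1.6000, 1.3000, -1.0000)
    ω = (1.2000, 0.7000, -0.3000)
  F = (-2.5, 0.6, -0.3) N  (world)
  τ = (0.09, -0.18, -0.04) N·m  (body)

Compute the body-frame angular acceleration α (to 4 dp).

ω×(Iω) gyroscopic = (0.0105, -0.0252, -0.0168)
angular accel α = (0.6625, -1.5480, -0.4640)

α = (0.6625, -1.5480, -0.4640)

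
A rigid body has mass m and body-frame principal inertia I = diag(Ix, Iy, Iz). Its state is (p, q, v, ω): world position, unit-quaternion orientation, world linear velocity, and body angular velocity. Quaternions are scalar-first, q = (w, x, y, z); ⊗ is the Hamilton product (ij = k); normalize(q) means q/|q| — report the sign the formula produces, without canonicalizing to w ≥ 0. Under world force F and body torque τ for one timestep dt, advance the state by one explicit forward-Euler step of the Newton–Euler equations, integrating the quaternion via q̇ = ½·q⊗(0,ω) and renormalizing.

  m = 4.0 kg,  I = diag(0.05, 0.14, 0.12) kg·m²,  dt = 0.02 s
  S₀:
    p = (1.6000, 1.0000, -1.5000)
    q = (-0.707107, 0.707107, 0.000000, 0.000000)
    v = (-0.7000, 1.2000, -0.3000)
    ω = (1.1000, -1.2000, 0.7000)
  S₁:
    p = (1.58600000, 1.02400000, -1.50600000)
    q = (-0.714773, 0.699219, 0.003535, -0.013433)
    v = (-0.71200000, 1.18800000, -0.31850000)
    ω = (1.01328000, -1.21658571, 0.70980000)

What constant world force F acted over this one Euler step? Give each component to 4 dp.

Δv = v₁−v₀ = (-0.01200000, -0.01200000, -0.01850000)
F = m·Δv/dt = (-2.4000, -2.4000, -3.7000)

F = (-2.4000, -2.4000, -3.7000)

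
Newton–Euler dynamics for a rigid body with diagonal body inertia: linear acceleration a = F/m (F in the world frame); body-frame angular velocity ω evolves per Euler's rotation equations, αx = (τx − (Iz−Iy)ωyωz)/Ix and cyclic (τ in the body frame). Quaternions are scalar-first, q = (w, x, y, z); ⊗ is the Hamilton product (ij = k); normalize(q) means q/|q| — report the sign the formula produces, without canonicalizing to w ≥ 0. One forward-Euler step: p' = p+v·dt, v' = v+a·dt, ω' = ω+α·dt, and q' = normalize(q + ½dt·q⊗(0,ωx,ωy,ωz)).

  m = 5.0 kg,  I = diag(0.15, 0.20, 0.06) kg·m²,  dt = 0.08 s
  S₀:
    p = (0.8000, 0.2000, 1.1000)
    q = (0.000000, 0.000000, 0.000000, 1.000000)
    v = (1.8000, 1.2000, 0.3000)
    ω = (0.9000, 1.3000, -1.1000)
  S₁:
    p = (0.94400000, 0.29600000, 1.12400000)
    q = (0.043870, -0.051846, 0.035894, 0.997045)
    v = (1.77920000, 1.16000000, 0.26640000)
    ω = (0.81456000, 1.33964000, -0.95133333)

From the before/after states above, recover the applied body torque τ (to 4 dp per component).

τ = (0.0400, 0.0100, 0.1700)

Δω = ω₁−ω₀ = (-0.08544000, 0.03964000, 0.14866667)
precession coupling = (0.2002, -0.0891, 0.0585)
τ = I·(Δω/dt) + ω₀×(Iω₀) = (0.0400, 0.0100, 0.1700)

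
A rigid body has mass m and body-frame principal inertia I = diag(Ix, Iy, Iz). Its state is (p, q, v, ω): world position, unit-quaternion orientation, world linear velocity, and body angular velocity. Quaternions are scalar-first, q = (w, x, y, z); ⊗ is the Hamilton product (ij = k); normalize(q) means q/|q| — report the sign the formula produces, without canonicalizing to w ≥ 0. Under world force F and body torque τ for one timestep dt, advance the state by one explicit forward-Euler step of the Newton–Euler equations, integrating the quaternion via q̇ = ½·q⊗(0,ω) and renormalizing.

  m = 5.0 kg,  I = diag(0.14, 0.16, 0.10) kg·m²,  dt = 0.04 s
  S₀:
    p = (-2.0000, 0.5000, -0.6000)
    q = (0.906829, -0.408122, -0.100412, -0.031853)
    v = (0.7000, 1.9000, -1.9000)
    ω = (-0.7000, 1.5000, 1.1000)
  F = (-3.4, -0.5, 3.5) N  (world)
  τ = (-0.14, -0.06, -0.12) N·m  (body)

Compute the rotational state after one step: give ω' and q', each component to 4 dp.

ω' = (-0.7117, 1.4927, 1.0604)
q' = (0.9041, -0.4217, -0.0637, -0.0255)

ω×(Iω) gyroscopic = (-0.0990, -0.0308, -0.0210)
α = I⁻¹(τ − ω×Iω) = (-0.2929, -0.1825, -0.9900)
ω' = ω + α·dt = (-0.7117, 1.4927, 1.0604)
q⊗(0,ω) = (-0.1000291, -0.6974540, 1.8314748, 0.3150405)
updated quaternion q' = (0.9041, -0.4217, -0.0637, -0.0255)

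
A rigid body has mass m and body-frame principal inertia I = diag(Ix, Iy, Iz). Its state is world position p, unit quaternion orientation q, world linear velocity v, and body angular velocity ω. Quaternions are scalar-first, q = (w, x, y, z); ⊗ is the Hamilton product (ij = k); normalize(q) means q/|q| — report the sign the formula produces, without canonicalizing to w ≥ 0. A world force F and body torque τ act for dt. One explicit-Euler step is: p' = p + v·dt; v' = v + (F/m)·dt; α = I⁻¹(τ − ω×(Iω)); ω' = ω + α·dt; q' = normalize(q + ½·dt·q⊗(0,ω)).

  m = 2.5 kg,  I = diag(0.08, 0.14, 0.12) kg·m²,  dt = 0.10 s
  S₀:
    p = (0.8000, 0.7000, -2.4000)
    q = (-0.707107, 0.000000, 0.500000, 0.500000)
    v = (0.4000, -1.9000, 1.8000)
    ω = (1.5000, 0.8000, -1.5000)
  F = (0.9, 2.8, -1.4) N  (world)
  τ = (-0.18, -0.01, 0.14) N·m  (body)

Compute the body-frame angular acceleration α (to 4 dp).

α = (-2.5500, -0.7143, 0.5667)

ω×(Iω) gyroscopic = (0.0240, 0.0900, 0.0720)
α = I⁻¹(τ − ω×Iω) = (-2.5500, -0.7143, 0.5667)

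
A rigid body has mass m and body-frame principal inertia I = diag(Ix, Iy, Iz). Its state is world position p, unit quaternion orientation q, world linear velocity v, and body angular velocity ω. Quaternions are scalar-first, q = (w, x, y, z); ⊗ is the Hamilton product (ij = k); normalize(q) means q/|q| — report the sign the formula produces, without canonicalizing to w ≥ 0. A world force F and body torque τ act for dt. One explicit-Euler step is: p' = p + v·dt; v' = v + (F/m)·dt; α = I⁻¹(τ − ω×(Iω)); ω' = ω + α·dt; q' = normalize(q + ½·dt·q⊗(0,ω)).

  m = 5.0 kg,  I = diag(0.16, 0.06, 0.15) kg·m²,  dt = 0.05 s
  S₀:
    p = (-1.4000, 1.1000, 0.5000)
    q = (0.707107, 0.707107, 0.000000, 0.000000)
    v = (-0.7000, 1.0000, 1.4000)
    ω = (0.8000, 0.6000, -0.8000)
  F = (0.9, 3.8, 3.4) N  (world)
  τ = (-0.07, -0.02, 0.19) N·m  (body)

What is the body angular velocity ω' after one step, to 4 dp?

angular accel α = (-0.1675, -0.2267, 1.5867)
ω' = ω + α·dt = (0.7916, 0.5887, -0.7207)

ω' = (0.7916, 0.5887, -0.7207)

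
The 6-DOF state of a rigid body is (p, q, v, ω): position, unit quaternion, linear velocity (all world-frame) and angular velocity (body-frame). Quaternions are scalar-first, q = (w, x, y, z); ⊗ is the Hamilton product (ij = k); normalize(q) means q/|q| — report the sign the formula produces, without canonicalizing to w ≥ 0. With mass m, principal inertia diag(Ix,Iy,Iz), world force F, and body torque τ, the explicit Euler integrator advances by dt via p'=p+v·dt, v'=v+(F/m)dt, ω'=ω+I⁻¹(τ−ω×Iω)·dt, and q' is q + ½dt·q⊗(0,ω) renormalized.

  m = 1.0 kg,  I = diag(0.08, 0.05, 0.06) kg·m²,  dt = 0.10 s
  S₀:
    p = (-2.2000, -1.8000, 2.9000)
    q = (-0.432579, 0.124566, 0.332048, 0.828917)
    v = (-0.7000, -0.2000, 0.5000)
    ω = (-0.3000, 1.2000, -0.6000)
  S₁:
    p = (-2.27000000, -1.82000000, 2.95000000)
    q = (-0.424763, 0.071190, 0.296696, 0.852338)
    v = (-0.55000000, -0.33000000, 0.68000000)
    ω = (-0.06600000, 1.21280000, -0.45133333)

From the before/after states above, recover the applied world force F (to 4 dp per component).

F = (1.5000, -1.3000, 1.8000)

v₁ − v₀ = (0.15000000, -0.13000000, 0.18000000)
applied force F = (1.5000, -1.3000, 1.8000)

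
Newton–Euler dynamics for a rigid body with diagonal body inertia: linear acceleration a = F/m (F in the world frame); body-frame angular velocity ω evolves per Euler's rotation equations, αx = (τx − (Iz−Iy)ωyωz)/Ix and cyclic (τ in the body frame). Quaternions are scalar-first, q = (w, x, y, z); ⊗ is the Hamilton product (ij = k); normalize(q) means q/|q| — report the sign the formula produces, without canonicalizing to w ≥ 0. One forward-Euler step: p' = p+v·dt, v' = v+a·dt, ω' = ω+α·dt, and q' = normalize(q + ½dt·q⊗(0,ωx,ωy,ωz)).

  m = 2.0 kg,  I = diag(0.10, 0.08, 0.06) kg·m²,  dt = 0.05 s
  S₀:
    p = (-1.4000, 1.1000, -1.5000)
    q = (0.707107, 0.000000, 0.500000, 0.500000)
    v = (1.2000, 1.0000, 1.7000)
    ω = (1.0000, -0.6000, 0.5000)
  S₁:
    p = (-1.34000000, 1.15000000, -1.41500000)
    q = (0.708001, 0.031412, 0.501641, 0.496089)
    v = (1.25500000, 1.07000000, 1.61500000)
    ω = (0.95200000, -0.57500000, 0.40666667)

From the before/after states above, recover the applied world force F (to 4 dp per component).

Δv = v₁−v₀ = (0.05500000, 0.07000000, -0.08500000)
F = m·Δv/dt = (2.2000, 2.8000, -3.4000)

F = (2.2000, 2.8000, -3.4000)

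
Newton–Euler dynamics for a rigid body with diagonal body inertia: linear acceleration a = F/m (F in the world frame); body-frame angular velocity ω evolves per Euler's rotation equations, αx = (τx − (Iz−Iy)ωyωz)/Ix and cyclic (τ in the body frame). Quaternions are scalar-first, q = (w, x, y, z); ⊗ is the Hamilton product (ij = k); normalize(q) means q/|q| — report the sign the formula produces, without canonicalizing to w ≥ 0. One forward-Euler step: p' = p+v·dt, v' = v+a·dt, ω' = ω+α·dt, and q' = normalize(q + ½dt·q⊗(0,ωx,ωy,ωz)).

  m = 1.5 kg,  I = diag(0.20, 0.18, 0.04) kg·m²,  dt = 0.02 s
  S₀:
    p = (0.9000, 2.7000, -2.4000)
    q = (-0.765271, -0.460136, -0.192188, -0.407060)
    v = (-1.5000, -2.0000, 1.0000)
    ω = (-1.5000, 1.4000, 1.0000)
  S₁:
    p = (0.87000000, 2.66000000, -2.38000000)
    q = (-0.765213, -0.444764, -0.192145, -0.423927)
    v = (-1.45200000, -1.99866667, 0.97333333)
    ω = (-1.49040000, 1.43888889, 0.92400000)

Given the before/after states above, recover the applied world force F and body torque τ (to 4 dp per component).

Δω = ω₁−ω₀ = (0.00960000, 0.03888889, -0.07600000)
τ = I·(Δω/dt) + ω₀×(Iω₀) = (-0.1000, 0.1100, -0.1100)
v₁ − v₀ = (0.04800000, 0.00133333, -0.02666667)
applied force F = (3.6000, 0.1000, -2.0000)

F = (3.6000, 0.1000, -2.0000)
τ = (-0.1000, 0.1100, -0.1100)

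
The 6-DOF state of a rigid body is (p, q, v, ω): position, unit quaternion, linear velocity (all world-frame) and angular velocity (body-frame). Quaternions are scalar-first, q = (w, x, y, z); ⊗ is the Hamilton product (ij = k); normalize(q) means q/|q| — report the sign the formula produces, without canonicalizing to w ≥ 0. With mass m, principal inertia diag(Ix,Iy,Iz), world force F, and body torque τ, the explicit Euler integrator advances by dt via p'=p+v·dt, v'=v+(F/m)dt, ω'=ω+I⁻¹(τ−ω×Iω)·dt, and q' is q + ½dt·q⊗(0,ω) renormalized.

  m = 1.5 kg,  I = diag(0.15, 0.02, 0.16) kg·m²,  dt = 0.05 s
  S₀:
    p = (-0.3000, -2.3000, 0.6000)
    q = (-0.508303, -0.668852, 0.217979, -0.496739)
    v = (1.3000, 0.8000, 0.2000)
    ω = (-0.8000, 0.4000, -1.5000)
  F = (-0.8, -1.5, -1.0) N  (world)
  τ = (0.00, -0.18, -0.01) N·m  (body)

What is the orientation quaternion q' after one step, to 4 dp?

Hamilton product q⊗(0,ω) = (-1.3673817, 0.2783695, -0.8092080, 0.6692969)
updated quaternion q' = (-0.5420, -0.6613, 0.1976, -0.4795)

q' = (-0.5420, -0.6613, 0.1976, -0.4795)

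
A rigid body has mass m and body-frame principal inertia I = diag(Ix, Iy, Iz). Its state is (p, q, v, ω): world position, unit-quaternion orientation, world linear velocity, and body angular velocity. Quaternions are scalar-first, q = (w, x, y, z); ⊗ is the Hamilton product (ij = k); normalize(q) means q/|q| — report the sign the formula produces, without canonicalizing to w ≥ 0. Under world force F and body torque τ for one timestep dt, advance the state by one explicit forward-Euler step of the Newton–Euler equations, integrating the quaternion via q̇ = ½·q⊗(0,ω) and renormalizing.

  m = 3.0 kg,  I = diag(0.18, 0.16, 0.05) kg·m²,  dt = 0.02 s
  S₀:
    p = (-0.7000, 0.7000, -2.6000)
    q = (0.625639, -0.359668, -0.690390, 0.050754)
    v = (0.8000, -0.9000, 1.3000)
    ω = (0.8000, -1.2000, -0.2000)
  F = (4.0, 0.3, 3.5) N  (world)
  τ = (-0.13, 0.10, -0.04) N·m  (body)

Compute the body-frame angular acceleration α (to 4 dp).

α = (-0.5756, 0.7550, -1.1840)

ω×(Iω) gyroscopic = (-0.0264, -0.0208, 0.0192)
α = I⁻¹(τ − ω×Iω) = (-0.5756, 0.7550, -1.1840)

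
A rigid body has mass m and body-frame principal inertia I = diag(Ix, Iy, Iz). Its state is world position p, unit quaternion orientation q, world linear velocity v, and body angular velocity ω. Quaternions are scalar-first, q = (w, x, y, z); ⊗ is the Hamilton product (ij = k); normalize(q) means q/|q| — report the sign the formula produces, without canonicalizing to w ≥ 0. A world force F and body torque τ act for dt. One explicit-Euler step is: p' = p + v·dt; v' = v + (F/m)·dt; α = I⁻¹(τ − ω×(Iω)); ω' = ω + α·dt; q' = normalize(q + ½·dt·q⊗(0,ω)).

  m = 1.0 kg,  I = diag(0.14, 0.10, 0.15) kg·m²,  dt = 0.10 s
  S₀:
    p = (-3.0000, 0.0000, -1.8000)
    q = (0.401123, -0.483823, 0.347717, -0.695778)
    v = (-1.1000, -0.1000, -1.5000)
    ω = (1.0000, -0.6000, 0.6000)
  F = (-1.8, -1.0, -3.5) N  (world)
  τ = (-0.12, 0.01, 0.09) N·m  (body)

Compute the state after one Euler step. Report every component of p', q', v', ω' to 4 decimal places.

a = F/m = (-1.8000, -1.0000, -3.5000)
new position p' = (-3.1100, -0.0100, -1.9500)
v + (F/m)dt = (-1.2800, -0.2000, -1.8500)
α = I⁻¹(τ − ω×Iω) = (-0.7286, 0.1600, 0.4400)
new body rate ω' = (0.9271, -0.5840, 0.6440)
Hamilton product q⊗(0,ω) = (1.1099200, 0.1922864, -0.6461580, 0.1832506)
q + ½dt·q⊗(0,ω), renormalized = (0.4556, -0.4732, 0.3147, -0.6851)

p' = (-3.1100, -0.0100, -1.9500)
q' = (0.4556, -0.4732, 0.3147, -0.6851)
v' = (-1.2800, -0.2000, -1.8500)
ω' = (0.9271, -0.5840, 0.6440)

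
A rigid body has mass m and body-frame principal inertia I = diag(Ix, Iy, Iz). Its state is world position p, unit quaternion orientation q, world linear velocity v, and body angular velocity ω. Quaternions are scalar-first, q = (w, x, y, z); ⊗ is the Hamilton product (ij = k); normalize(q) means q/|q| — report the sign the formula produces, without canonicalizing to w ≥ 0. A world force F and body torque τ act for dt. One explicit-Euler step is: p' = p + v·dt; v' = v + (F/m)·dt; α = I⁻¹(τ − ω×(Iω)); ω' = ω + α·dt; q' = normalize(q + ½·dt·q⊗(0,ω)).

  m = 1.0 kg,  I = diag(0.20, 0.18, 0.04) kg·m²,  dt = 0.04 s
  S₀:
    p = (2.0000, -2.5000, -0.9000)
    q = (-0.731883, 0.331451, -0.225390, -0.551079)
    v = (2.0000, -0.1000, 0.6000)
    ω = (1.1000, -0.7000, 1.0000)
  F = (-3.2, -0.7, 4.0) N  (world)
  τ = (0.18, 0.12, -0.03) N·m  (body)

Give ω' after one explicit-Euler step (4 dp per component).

ω×(Iω) gyroscopic = (0.0980, 0.1760, 0.0154)
angular accel α = (0.4100, -0.3111, -1.1350)
ω' = ω + α·dt = (1.1164, -0.7124, 0.9546)

ω' = (1.1164, -0.7124, 0.9546)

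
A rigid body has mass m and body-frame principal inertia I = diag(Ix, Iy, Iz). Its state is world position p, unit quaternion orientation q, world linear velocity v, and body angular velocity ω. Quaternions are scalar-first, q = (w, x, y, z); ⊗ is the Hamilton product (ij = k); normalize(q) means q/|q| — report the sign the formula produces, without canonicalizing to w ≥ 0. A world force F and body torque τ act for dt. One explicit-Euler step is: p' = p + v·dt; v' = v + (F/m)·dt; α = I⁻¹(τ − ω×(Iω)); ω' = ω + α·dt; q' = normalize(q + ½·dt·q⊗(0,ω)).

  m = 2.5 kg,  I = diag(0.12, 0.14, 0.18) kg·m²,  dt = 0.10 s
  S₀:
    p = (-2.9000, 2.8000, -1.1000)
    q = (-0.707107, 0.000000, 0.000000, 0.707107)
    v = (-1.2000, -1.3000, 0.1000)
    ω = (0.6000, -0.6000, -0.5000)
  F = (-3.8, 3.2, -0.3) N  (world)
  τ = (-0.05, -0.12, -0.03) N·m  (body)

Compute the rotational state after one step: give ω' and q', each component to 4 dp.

(τ − ω×Iω)/I = (-0.5167, -0.9857, -0.1267)
ω + α·dt = (0.5483, -0.6986, -0.5127)
2q̇ = q⊗(0,ω) = (0.3535535, 0.0000000, 0.8485284, 0.3535535)
q + ½dt·q⊗(0,ω), renormalized = (-0.6886, 0.0000, 0.0424, 0.7239)

ω' = (0.5483, -0.6986, -0.5127)
q' = (-0.6886, 0.0000, 0.0424, 0.7239)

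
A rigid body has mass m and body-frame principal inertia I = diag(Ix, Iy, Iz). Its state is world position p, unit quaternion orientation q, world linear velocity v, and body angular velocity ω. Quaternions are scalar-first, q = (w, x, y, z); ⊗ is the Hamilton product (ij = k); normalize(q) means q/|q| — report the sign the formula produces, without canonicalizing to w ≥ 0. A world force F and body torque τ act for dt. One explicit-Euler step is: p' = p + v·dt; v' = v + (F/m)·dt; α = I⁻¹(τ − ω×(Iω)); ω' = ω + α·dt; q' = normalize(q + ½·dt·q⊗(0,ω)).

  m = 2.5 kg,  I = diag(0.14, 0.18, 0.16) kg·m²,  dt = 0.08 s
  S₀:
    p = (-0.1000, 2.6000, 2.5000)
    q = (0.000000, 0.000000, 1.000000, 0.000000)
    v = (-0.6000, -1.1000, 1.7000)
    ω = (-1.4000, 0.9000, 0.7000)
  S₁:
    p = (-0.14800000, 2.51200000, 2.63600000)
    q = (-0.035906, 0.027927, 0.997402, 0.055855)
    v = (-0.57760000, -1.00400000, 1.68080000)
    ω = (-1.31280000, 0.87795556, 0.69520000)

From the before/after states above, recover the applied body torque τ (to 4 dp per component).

τ = (0.1400, -0.0300, -0.0600)

ω₁ − ω₀ = (0.08720000, -0.02204444, -0.00480000)
gyro term ω₀×Iω₀ = (-0.0126, 0.0196, -0.0504)
τ = I·(Δω/dt) + ω₀×(Iω₀) = (0.1400, -0.0300, -0.0600)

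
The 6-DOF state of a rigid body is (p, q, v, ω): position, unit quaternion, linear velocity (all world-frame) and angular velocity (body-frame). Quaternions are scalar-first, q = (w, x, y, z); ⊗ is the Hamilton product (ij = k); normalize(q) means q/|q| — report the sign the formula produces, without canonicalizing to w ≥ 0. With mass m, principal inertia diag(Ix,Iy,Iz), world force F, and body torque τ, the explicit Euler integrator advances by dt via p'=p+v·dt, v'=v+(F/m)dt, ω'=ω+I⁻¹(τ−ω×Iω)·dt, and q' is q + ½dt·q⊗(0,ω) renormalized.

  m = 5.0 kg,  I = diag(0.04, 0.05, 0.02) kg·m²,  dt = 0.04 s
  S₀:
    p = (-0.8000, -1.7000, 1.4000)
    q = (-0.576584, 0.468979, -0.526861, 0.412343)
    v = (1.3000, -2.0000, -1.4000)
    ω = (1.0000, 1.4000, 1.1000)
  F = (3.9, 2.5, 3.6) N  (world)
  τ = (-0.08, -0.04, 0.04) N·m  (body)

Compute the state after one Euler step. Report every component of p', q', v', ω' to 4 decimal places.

p' = (-0.7480, -1.7800, 1.3440)
q' = (-0.5798, 0.4339, -0.5446, 0.4230)
v' = (1.3312, -1.9800, -1.3712)
ω' = (0.9662, 1.3504, 1.1520)

a = (0.7800, 0.5000, 0.7200)
p + v·dt = (-0.7480, -1.7800, 1.3440)
v + (F/m)dt = (1.3312, -1.9800, -1.3712)
gyro term ω×Iω = (-0.0462, 0.0220, 0.0140)
α = I⁻¹(τ − ω×Iω) = (-0.8450, -1.2400, 1.3000)
ω + α·dt = (0.9662, 1.3504, 1.1520)
q⊗(0,ω) = (-0.1849509, -1.7334113, -0.9107515, 0.5491892)
updated quaternion q' = (-0.5798, 0.4339, -0.5446, 0.4230)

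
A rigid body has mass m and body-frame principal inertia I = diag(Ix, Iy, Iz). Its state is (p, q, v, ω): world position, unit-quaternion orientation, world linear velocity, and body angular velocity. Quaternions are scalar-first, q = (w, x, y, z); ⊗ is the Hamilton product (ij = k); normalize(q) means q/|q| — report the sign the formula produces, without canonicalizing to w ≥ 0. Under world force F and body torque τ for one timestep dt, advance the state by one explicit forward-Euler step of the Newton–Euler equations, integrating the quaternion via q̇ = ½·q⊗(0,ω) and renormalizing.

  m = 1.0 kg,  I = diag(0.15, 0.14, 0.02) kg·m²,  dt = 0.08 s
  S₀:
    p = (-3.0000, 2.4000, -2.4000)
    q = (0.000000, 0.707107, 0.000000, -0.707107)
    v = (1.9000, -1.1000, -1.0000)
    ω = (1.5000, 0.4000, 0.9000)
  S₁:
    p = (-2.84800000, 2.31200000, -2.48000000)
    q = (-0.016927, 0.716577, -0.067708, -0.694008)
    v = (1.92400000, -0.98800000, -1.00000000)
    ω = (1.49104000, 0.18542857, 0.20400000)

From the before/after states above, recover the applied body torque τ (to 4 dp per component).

ω₁ − ω₀ = (-0.00896000, -0.21457143, -0.69600000)
τ = I·(Δω/dt) + ω₀×(Iω₀) = (-0.0600, -0.2000, -0.1800)

τ = (-0.0600, -0.2000, -0.1800)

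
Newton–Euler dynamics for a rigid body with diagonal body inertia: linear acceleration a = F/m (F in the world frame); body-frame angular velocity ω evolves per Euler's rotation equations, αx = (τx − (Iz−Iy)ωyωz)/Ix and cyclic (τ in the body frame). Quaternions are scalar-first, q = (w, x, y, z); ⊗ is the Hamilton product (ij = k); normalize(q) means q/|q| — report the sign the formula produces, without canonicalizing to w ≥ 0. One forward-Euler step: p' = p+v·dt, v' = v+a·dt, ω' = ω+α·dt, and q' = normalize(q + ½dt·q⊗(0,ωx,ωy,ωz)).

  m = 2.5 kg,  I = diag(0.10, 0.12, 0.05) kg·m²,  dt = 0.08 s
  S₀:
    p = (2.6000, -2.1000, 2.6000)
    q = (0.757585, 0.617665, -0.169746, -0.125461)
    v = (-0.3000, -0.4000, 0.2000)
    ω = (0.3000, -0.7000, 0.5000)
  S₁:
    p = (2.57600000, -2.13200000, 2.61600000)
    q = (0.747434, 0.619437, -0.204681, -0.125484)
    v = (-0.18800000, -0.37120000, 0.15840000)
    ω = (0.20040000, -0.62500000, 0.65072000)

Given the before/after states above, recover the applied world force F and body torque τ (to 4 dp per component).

velocity change Δv = (0.11200000, 0.02880000, -0.04160000)
m·(v₁−v₀)/dt = (3.5000, 0.9000, -1.3000)
ω₁ − ω₀ = (-0.09960000, 0.07500000, 0.15072000)
precession coupling = (0.0245, 0.0075, -0.0042)
I·α + gyro = (-0.1000, 0.1200, 0.0900)

F = (3.5000, 0.9000, -1.3000)
τ = (-0.1000, 0.1200, 0.0900)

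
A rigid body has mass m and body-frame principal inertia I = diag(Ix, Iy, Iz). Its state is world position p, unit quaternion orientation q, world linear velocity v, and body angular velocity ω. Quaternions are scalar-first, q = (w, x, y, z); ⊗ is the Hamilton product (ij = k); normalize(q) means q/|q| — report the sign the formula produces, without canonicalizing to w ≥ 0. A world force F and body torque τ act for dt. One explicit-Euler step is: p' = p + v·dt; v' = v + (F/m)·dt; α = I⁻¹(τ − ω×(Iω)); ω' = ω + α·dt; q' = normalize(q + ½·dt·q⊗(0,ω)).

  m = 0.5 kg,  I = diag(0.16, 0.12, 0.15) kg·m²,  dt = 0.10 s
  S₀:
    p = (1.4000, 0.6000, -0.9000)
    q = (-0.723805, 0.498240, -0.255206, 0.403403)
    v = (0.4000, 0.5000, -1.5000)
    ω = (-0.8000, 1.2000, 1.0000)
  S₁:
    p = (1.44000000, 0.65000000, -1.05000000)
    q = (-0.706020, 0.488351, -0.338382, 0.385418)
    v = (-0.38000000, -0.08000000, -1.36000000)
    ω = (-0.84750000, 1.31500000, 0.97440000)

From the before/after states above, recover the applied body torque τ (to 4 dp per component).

τ = (-0.0400, 0.1300, 0.0000)

ω₁ − ω₀ = (-0.04750000, 0.11500000, -0.02560000)
gyro term ω₀×Iω₀ = (0.0360, -0.0080, 0.0384)
applied torque τ = (-0.0400, 0.1300, 0.0000)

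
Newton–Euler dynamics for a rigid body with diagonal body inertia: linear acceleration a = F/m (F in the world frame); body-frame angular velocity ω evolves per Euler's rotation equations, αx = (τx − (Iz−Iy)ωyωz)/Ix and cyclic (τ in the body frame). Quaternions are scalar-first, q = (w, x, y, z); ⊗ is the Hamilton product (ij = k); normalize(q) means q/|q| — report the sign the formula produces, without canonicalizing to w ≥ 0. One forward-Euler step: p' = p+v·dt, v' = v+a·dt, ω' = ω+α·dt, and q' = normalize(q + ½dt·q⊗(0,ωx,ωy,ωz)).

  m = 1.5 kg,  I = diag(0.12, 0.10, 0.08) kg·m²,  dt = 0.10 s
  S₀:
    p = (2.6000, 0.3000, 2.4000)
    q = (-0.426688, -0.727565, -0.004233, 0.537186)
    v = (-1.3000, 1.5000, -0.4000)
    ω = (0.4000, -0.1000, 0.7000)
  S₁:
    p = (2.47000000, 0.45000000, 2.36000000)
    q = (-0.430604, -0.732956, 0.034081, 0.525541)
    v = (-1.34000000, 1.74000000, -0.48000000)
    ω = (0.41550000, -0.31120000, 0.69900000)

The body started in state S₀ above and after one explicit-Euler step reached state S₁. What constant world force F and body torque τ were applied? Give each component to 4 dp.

velocity change Δv = (-0.04000000, 0.24000000, -0.08000000)
F = m·Δv/dt = (-0.6000, 3.6000, -1.2000)
Δω = ω₁−ω₀ = (0.01550000, -0.21120000, -0.00100000)
gyro term ω₀×Iω₀ = (0.0014, 0.0112, 0.0008)
applied torque τ = (0.0200, -0.2000, 0.0000)

F = (-0.6000, 3.6000, -1.2000)
τ = (0.0200, -0.2000, 0.0000)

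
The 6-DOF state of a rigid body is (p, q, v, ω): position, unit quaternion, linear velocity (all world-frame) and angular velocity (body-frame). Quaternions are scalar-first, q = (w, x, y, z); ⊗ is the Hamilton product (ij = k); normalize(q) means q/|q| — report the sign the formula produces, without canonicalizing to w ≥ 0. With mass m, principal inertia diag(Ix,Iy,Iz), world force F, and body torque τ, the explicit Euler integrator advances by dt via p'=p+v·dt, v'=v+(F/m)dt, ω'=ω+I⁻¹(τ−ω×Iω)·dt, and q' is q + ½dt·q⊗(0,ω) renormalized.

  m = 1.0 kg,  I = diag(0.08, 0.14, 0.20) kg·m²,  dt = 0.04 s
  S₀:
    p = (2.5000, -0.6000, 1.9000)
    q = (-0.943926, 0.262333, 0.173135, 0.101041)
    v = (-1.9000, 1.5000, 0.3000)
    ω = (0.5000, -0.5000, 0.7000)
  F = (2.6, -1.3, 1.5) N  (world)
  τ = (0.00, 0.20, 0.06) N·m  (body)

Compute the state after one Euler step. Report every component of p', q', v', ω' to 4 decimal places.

p' = (2.4240, -0.5400, 1.9120)
q' = (-0.9460, 0.2563, 0.1799, 0.0835)
v' = (-1.7960, 1.4480, 0.3600)
ω' = (0.5105, -0.4309, 0.7150)

p' = p + v·dt = (2.4240, -0.5400, 1.9120)
v + (F/m)dt = (-1.7960, 1.4480, 0.3600)
precession coupling ω×(Iω) = (-0.0210, -0.0420, -0.0150)
(τ − ω×Iω)/I = (0.2625, 1.7286, 0.3750)
ω' = ω + α·dt = (0.5105, -0.4309, 0.7150)
Hamilton product q⊗(0,ω) = (-0.1153277, -0.3002480, 0.3388504, -0.8784822)
q + ½dt·q⊗(0,ω), renormalized = (-0.9460, 0.2563, 0.1799, 0.0835)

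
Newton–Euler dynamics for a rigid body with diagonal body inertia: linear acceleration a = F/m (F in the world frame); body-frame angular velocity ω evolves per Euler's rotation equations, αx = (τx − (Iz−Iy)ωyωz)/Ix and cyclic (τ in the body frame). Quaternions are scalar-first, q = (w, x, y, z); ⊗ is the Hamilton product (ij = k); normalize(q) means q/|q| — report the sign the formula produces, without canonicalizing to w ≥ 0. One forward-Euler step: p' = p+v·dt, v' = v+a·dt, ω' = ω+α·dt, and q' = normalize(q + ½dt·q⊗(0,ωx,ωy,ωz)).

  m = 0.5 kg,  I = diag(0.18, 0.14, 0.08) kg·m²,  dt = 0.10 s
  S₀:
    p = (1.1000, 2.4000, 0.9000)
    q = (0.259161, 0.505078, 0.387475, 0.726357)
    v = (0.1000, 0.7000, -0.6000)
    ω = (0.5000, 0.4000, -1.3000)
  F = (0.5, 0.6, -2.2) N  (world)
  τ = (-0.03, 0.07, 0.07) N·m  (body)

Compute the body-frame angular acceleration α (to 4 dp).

ω×(Iω) gyroscopic = (0.0312, -0.0650, -0.0080)
(τ − ω×Iω)/I = (-0.3400, 0.9643, 0.9750)

α = (-0.3400, 0.9643, 0.9750)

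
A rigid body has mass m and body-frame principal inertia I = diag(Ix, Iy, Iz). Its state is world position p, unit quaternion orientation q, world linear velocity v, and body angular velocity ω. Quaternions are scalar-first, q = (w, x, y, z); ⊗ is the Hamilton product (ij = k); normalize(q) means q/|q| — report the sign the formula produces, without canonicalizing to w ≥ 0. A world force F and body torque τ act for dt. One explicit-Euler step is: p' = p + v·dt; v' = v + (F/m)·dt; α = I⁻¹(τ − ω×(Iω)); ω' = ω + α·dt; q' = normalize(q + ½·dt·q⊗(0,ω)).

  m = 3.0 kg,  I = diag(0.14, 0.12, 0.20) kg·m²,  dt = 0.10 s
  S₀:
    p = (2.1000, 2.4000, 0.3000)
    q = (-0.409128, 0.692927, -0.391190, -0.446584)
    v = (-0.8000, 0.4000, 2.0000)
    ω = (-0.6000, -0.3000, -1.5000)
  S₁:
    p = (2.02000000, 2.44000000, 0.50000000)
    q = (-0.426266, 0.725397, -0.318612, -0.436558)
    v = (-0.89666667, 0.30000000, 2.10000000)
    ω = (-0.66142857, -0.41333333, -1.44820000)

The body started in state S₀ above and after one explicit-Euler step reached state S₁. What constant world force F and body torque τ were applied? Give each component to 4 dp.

velocity change Δv = (-0.09666667, -0.10000000, 0.10000000)
applied force F = (-2.9000, -3.0000, 3.0000)
Δω = ω₁−ω₀ = (-0.06142857, -0.11333333, 0.05180000)
ω₀×(Iω₀) = (0.0360, -0.0540, -0.0036)
applied torque τ = (-0.0500, -0.1900, 0.1000)

F = (-2.9000, -3.0000, 3.0000)
τ = (-0.0500, -0.1900, 0.1000)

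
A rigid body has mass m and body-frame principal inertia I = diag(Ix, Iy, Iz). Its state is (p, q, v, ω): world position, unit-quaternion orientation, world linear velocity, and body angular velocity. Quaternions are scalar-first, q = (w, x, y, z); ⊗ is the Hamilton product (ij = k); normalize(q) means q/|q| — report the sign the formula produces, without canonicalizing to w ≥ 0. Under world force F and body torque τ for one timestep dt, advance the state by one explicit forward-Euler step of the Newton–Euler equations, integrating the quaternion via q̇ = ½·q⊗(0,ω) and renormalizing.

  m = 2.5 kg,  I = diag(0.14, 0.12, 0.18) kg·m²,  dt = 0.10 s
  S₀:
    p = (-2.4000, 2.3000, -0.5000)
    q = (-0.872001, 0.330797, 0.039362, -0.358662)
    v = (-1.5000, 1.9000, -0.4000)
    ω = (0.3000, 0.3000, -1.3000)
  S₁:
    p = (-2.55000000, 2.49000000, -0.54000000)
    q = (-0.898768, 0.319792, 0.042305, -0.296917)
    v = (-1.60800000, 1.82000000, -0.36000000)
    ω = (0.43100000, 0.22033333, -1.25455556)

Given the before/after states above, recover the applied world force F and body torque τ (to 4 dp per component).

v₁ − v₀ = (-0.10800000, -0.08000000, 0.04000000)
F = m·Δv/dt = (-2.7000, -2.0000, 1.0000)
rate change Δω = (0.13100000, -0.07966667, 0.04544444)
ω₀×(Iω₀) = (-0.0234, 0.0156, -0.0018)
applied torque τ = (0.1600, -0.0800, 0.0800)

F = (-2.7000, -2.0000, 1.0000)
τ = (0.1600, -0.0800, 0.0800)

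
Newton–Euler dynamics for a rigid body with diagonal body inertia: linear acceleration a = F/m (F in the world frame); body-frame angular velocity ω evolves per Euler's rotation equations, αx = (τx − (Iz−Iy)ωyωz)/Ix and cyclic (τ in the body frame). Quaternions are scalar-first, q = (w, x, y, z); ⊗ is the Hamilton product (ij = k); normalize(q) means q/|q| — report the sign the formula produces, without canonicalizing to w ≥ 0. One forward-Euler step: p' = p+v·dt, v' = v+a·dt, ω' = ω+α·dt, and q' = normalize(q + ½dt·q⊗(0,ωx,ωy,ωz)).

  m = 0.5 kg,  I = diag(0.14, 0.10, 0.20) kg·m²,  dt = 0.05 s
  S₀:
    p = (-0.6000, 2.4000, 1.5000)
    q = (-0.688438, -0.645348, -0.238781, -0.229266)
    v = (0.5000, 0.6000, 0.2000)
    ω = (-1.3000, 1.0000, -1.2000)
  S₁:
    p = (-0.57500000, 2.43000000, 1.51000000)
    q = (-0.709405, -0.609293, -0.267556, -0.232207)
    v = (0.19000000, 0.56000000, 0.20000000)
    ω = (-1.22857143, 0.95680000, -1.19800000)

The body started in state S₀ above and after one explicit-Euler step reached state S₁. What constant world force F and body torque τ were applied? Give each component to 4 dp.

F = (-3.1000, -0.4000, 0.0000)
τ = (0.0800, -0.1800, 0.0600)

ω₁ − ω₀ = (0.07142857, -0.04320000, 0.00200000)
precession coupling = (-0.1200, -0.0936, 0.0520)
τ = I·(Δω/dt) + ω₀×(Iω₀) = (0.0800, -0.1800, 0.0600)
velocity change Δv = (-0.31000000, -0.04000000, 0.00000000)
F = m·Δv/dt = (-3.1000, -0.4000, 0.0000)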